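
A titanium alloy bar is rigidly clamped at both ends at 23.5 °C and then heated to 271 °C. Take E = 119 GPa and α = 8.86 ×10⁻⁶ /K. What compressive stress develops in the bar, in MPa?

261 MPa

ΔT = 247.5 K. Constrained thermal stress σ = E·α·ΔT = 119.0×10³ MPa × 8.86×10⁻⁶ × 247.5 = 261 MPa (compressive).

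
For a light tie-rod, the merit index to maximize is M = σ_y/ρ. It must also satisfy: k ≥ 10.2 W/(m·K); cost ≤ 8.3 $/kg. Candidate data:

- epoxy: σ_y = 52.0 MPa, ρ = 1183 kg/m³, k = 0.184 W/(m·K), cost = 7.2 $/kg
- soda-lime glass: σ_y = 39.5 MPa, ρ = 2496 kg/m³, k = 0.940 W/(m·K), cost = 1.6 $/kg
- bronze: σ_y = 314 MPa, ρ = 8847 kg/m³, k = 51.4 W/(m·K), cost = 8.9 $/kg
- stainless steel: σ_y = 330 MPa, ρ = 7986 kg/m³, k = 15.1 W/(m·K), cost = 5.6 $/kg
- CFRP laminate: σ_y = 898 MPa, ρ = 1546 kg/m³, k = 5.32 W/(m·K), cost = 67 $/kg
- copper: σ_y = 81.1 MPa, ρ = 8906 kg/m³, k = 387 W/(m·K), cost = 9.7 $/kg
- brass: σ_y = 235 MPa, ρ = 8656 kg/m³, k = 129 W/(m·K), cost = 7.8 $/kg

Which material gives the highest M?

Screen on constraints: k ≥ 10.2 W/(m·K); cost ≤ 8.3 $/kg. Survivors: stainless steel, brass.
Computing M directly (units already consistent):
  stainless steel: M = 41.3 kN·m/kg
  brass: M = 27.1 kN·m/kg
The maximum is for stainless steel.

stainless steel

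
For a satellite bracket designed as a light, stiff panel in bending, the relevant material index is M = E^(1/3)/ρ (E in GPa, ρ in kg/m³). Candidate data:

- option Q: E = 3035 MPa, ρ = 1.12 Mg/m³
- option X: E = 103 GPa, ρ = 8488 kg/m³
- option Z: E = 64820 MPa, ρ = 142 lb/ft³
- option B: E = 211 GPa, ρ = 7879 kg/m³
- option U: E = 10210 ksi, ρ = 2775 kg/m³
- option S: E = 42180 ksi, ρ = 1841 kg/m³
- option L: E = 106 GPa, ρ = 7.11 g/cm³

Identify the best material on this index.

option S

In SI units:
  option Q: E = 3.035 GPa, ρ = 1120 kg/m³
  option X: E = 103.0 GPa, ρ = 8488 kg/m³
  option Z: E = 64.82 GPa, ρ = 2275 kg/m³
  option B: E = 211.0 GPa, ρ = 7879 kg/m³
  option U: E = 70.40 GPa, ρ = 2775 kg/m³
  option S: E = 290.8 GPa, ρ = 1841 kg/m³
  option L: E = 106.0 GPa, ρ = 7110 kg/m³
  option S: M = 3.60×10⁻³
  option Z: M = 1.77×10⁻³
  option U: M = 1.49×10⁻³
  option Q: M = 1.29×10⁻³
  option B: M = 0.756×10⁻³
  option L: M = 0.666×10⁻³
  option X: M = 0.552×10⁻³
Option S has the largest M.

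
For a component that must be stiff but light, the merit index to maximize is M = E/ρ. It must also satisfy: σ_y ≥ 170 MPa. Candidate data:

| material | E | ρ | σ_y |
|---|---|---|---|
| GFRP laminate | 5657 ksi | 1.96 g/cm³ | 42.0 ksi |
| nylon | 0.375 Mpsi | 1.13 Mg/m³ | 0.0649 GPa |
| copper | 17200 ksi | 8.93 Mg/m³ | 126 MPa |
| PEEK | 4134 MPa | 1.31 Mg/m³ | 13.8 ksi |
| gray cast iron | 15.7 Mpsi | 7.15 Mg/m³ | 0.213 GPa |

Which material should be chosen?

GFRP laminate

Screen on constraints: σ_y ≥ 170 MPa. Survivors: GFRP laminate, gray cast iron.
Normalizing units and computing the index:
  GFRP laminate: E = 39.00 GPa, ρ = 1960 kg/m³
  gray cast iron: E = 108.2 GPa, ρ = 7150 kg/m³
  GFRP laminate: M = 19.9 MN·m/kg
  gray cast iron: M = 15.1 MN·m/kg
The maximum is for GFRP laminate.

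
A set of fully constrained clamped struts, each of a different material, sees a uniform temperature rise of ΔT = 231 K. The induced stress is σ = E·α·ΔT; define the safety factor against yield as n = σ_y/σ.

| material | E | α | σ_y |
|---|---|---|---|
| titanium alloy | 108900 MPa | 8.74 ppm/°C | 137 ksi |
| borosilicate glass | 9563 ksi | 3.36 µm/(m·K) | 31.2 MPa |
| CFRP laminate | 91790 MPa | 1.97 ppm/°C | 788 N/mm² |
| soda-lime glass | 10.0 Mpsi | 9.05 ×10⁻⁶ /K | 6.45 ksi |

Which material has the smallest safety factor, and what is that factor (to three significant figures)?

With everything in SI (GPa, ×10⁻⁶/K, MPa):
  titanium alloy: E = 108.9, α = 8.74, σ_y = 944.6 → σ = 220 MPa, n = 4.30
  borosilicate glass: E = 65.93, α = 3.36, σ_y = 31.20 → σ = 51.2 MPa, n = 0.610
  CFRP laminate: E = 91.79, α = 1.97, σ_y = 788.0 → σ = 41.8 MPa, n = 18.9
  soda-lime glass: E = 68.95, α = 9.05, σ_y = 44.47 → σ = 144 MPa, n = 0.309
The minimum is soda-lime glass at n = 0.309.

soda-lime glass, n = 0.309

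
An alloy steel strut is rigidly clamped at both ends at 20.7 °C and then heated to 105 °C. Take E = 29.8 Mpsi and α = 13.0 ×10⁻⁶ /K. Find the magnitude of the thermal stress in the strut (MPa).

E = 29.8 Mpsi = 205.5 GPa.
ΔT = 84.30 K. Constrained thermal stress σ = E·α·ΔT = 205.5×10³ MPa × 13.0×10⁻⁶ × 84.30 = 225 MPa (compressive).

225 MPa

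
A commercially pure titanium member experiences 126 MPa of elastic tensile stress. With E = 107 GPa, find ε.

ε = σ/E = 126 / 107000 = 1.18×10⁻³.

1.18×10⁻³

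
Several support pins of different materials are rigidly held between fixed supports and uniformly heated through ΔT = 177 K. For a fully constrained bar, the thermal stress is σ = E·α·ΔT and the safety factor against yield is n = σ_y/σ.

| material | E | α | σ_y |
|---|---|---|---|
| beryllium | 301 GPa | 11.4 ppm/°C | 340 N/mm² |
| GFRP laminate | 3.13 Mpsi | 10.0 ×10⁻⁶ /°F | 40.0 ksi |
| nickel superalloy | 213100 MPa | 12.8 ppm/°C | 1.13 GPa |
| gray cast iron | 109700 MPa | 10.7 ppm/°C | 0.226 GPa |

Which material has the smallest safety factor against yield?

In consistent units (E in GPa, α in ×10⁻⁶/K, σ_y in MPa):
  beryllium: E = 301.0, α = 11.4, σ_y = 340.0 → σ = 607 MPa, n = 0.560
  GFRP laminate: E = 21.58, α = 18.0, σ_y = 275.8 → σ = 68.8 MPa, n = 4.01
  nickel superalloy: E = 213.1, α = 12.8, σ_y = 1130 → σ = 483 MPa, n = 2.34
  gray cast iron: E = 109.7, α = 10.7, σ_y = 226.0 → σ = 208 MPa, n = 1.09
The minimum is beryllium at n = 0.560.

beryllium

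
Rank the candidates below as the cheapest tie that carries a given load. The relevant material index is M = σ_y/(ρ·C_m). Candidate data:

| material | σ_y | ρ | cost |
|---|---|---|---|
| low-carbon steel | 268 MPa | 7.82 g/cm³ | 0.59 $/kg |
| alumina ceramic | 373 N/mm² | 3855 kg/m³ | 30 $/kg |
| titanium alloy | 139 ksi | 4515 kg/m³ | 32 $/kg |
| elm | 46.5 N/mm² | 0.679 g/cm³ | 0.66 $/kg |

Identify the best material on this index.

elm

After converting to SI:
  low-carbon steel: σ_y = 268.0 MPa, ρ = 7820 kg/m³, cost = 0.5900 $/kg
  alumina ceramic: σ_y = 373.0 MPa, ρ = 3855 kg/m³, cost = 30.00 $/kg
  titanium alloy: σ_y = 958.4 MPa, ρ = 4515 kg/m³, cost = 32.00 $/kg
  elm: σ_y = 46.50 MPa, ρ = 679.0 kg/m³, cost = 0.6600 $/kg
  elm: M = 104 kN·m per $
  low-carbon steel: M = 58.1 kN·m per $
  titanium alloy: M = 6.63 kN·m per $
  alumina ceramic: M = 3.23 kN·m per $
Elm ranks first.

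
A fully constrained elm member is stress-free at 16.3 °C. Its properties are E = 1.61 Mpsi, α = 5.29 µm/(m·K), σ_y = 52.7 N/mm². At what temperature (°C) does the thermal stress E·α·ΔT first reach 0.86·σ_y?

E = 1.61 Mpsi = 11.10 GPa.
σ_y = 52.7 N/mm² = 52.70 MPa.
E·α·ΔT = 45.32 MPa ⇒ ΔT = 45.32 / (11.10×10³ × 5.29×10⁻⁶) = 771.8 K.
T = 16.3 + 771.8 = 788.1 °C.

788 °C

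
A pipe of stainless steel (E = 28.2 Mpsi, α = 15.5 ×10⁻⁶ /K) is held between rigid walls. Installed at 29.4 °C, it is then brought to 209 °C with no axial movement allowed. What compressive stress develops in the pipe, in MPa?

E = 28.2 Mpsi = 194.4 GPa.
ΔT = 179.6 K. Constrained thermal stress σ = E·α·ΔT = 194.4×10³ MPa × 15.5×10⁻⁶ × 179.6 = 541 MPa (compressive).

541 MPa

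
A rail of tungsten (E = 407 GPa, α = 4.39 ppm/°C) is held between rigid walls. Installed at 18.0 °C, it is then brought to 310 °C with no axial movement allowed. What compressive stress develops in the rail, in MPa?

522 MPa

ΔT = 292.0 K. Constrained thermal stress σ = E·α·ΔT = 407.0×10³ MPa × 4.39×10⁻⁶ × 292.0 = 522 MPa (compressive).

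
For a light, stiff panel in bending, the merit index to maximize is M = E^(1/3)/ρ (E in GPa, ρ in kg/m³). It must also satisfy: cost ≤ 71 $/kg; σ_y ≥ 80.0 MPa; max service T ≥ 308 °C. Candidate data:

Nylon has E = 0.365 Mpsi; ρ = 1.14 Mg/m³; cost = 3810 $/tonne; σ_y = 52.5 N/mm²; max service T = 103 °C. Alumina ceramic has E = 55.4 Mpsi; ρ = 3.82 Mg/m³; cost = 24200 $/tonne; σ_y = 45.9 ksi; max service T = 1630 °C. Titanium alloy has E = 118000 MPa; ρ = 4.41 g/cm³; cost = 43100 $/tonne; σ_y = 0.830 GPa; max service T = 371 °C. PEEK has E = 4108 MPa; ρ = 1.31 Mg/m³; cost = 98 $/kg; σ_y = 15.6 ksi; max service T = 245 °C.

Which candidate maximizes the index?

Screen on constraints: cost ≤ 71 $/kg; σ_y ≥ 80.0 MPa; max service T ≥ 308 °C. Survivors: alumina ceramic, titanium alloy.
Convert each candidate to consistent units, then evaluate M:
  alumina ceramic: E = 382.0 GPa, ρ = 3820 kg/m³
  titanium alloy: E = 118.0 GPa, ρ = 4410 kg/m³
  alumina ceramic: M = 1.90×10⁻³
  titanium alloy: M = 1.11×10⁻³
Alumina ceramic has the largest M.

alumina ceramic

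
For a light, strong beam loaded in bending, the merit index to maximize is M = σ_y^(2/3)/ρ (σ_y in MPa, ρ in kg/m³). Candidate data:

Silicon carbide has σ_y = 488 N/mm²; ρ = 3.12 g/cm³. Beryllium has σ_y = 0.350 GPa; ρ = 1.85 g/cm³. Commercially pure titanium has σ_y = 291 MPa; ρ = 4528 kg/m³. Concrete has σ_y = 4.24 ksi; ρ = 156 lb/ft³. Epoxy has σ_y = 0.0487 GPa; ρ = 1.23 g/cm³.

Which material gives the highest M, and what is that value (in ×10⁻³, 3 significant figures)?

beryllium, M = 26.8×10⁻³

Convert each candidate to consistent units, then evaluate M:
  silicon carbide: σ_y = 488.0 MPa, ρ = 3120 kg/m³
  beryllium: σ_y = 350.0 MPa, ρ = 1850 kg/m³
  commercially pure titanium: σ_y = 291.0 MPa, ρ = 4528 kg/m³
  concrete: σ_y = 29.23 MPa, ρ = 2499 kg/m³
  epoxy: σ_y = 48.70 MPa, ρ = 1230 kg/m³
  beryllium: M = 26.8×10⁻³
  silicon carbide: M = 19.9×10⁻³
  epoxy: M = 10.8×10⁻³
  commercially pure titanium: M = 9.70×10⁻³
  concrete: M = 3.80×10⁻³
The maximum is for beryllium.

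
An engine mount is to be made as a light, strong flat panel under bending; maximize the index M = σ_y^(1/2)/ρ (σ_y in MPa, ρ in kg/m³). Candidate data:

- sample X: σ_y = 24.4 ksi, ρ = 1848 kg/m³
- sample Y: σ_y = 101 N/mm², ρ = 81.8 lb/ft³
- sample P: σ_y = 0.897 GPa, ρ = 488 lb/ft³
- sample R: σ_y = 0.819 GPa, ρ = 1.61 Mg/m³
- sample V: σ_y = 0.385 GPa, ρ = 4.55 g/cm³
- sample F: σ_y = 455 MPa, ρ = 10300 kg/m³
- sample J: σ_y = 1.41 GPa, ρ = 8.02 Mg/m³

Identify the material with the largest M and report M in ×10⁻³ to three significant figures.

sample R, M = 17.8×10⁻³

After converting to SI:
  sample X: σ_y = 168.2 MPa, ρ = 1848 kg/m³
  sample Y: σ_y = 101.0 MPa, ρ = 1310 kg/m³
  sample P: σ_y = 897.0 MPa, ρ = 7817 kg/m³
  sample R: σ_y = 819.0 MPa, ρ = 1610 kg/m³
  sample V: σ_y = 385.0 MPa, ρ = 4550 kg/m³
  sample F: σ_y = 455.0 MPa, ρ = 10300 kg/m³
  sample J: σ_y = 1410 MPa, ρ = 8020 kg/m³
  sample R: M = 17.8×10⁻³
  sample Y: M = 7.67×10⁻³
  sample X: M = 7.02×10⁻³
  sample J: M = 4.68×10⁻³
  sample V: M = 4.31×10⁻³
  sample P: M = 3.83×10⁻³
  sample F: M = 2.07×10⁻³
Sample R has the largest M.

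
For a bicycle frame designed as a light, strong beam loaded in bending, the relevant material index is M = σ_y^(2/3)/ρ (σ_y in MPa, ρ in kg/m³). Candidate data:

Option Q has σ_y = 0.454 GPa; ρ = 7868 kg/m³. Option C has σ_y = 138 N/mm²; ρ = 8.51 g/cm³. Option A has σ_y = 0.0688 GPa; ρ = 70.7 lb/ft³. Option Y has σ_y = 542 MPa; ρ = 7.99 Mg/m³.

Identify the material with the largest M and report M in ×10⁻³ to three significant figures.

option A, M = 14.8×10⁻³

Convert each candidate to consistent units, then evaluate M:
  option Q: σ_y = 454.0 MPa, ρ = 7868 kg/m³
  option C: σ_y = 138.0 MPa, ρ = 8510 kg/m³
  option A: σ_y = 68.80 MPa, ρ = 1133 kg/m³
  option Y: σ_y = 542.0 MPa, ρ = 7990 kg/m³
  option A: M = 14.8×10⁻³
  option Y: M = 8.32×10⁻³
  option Q: M = 7.51×10⁻³
  option C: M = 3.14×10⁻³
Option A has the largest M.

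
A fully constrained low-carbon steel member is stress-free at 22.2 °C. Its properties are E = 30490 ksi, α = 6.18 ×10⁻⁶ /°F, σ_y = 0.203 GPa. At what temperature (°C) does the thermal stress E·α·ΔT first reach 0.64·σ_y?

E = 30490 ksi = 210.2 GPa.
α = 6.18×10⁻⁶/°F × 9/5 = 11.1×10⁻⁶/K.
σ_y = 0.203 GPa = 203.0 MPa.
E·α·ΔT = 129.9 MPa ⇒ ΔT = 129.9 / (210.2×10³ × 11.1×10⁻⁶) = 55.56 K.
T = 22.2 + 55.56 = 77.76 °C.

77.8 °C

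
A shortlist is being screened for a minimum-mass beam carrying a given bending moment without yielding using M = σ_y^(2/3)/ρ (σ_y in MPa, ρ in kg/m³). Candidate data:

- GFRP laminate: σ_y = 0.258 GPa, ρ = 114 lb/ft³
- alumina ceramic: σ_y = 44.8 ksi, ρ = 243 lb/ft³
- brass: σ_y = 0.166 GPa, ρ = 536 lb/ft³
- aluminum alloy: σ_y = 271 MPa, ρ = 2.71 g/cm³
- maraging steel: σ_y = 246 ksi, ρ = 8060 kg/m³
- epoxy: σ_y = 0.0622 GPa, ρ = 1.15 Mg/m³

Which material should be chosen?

GFRP laminate

After converting to SI:
  GFRP laminate: σ_y = 258.0 MPa, ρ = 1826 kg/m³
  alumina ceramic: σ_y = 308.9 MPa, ρ = 3892 kg/m³
  brass: σ_y = 166.0 MPa, ρ = 8586 kg/m³
  aluminum alloy: σ_y = 271.0 MPa, ρ = 2710 kg/m³
  maraging steel: σ_y = 1696 MPa, ρ = 8060 kg/m³
  epoxy: σ_y = 62.20 MPa, ρ = 1150 kg/m³
  GFRP laminate: M = 22.2×10⁻³
  maraging steel: M = 17.6×10⁻³
  aluminum alloy: M = 15.5×10⁻³
  epoxy: M = 13.7×10⁻³
  alumina ceramic: M = 11.7×10⁻³
  brass: M = 3.52×10⁻³
Highest index: GFRP laminate.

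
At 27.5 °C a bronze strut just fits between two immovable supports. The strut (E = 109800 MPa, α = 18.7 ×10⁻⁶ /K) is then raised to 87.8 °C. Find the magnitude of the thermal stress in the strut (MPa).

124 MPa

E = 109800 MPa = 109.8 GPa.
ΔT = 60.30 K. Constrained thermal stress σ = E·α·ΔT = 109.8×10³ MPa × 18.7×10⁻⁶ × 60.30 = 124 MPa (compressive).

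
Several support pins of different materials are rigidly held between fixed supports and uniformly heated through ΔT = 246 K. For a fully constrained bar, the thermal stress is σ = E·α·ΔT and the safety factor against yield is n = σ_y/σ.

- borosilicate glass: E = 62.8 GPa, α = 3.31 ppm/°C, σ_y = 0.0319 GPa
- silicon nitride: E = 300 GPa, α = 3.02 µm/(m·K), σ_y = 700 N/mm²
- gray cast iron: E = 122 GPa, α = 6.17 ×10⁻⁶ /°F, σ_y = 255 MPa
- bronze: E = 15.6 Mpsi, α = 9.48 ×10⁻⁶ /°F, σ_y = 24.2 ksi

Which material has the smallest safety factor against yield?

bronze

In consistent units (E in GPa, α in ×10⁻⁶/K, σ_y in MPa):
  borosilicate glass: E = 62.80, α = 3.31, σ_y = 31.90 → σ = 51.1 MPa, n = 0.624
  silicon nitride: E = 300.0, α = 3.02, σ_y = 700.0 → σ = 223 MPa, n = 3.14
  gray cast iron: E = 122.0, α = 11.1, σ_y = 255.0 → σ = 333 MPa, n = 0.765
  bronze: E = 107.6, α = 17.1, σ_y = 166.9 → σ = 452 MPa, n = 0.370
Smallest n: bronze with n = 0.370.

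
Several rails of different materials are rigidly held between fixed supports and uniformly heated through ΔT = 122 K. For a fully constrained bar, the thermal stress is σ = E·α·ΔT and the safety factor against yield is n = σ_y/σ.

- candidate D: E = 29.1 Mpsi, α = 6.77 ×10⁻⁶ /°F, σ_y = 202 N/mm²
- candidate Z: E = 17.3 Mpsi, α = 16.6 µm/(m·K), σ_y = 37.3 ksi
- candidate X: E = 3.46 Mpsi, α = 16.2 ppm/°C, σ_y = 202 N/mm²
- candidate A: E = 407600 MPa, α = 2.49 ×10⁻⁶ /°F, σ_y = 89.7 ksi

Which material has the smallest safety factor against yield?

candidate D

Per material, after unit conversion:
  candidate D: E = 200.6, α = 12.2, σ_y = 202.0 → σ = 298 MPa, n = 0.677
  candidate Z: E = 119.3, α = 16.6, σ_y = 257.2 → σ = 242 MPa, n = 1.06
  candidate X: E = 23.86, α = 16.2, σ_y = 202.0 → σ = 47.1 MPa, n = 4.28
  candidate A: E = 407.6, α = 4.48, σ_y = 618.5 → σ = 223 MPa, n = 2.77
The minimum is candidate D at n = 0.677.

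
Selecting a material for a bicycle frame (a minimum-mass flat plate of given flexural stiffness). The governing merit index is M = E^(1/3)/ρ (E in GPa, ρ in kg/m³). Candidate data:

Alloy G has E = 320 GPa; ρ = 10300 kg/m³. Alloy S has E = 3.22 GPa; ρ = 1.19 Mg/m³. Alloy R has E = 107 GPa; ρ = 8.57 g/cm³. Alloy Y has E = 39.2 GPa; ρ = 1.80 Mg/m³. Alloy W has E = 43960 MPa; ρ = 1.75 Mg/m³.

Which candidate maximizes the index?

alloy W

After converting to SI:
  alloy G: E = 320.0 GPa, ρ = 10300 kg/m³
  alloy S: E = 3.220 GPa, ρ = 1190 kg/m³
  alloy R: E = 107.0 GPa, ρ = 8570 kg/m³
  alloy Y: E = 39.20 GPa, ρ = 1800 kg/m³
  alloy W: E = 43.96 GPa, ρ = 1750 kg/m³
  alloy W: M = 2.02×10⁻³
  alloy Y: M = 1.89×10⁻³
  alloy S: M = 1.24×10⁻³
  alloy G: M = 0.664×10⁻³
  alloy R: M = 0.554×10⁻³
The maximum is for alloy W.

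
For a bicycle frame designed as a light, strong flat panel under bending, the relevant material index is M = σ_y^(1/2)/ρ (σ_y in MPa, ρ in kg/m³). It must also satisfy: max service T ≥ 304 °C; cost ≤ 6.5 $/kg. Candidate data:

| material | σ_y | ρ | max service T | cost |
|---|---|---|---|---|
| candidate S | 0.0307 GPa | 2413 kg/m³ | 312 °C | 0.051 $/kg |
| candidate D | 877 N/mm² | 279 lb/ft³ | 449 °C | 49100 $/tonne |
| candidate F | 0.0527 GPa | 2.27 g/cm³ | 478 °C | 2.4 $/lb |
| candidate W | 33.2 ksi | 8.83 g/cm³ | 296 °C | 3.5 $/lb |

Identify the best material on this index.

Screen on constraints: max service T ≥ 304 °C; cost ≤ 6.5 $/kg. Survivors: candidate S, candidate F.
In SI units:
  candidate S: σ_y = 30.70 MPa, ρ = 2413 kg/m³
  candidate F: σ_y = 52.70 MPa, ρ = 2270 kg/m³
  candidate F: M = 3.20×10⁻³
  candidate S: M = 2.30×10⁻³
The maximum is for candidate F.

candidate F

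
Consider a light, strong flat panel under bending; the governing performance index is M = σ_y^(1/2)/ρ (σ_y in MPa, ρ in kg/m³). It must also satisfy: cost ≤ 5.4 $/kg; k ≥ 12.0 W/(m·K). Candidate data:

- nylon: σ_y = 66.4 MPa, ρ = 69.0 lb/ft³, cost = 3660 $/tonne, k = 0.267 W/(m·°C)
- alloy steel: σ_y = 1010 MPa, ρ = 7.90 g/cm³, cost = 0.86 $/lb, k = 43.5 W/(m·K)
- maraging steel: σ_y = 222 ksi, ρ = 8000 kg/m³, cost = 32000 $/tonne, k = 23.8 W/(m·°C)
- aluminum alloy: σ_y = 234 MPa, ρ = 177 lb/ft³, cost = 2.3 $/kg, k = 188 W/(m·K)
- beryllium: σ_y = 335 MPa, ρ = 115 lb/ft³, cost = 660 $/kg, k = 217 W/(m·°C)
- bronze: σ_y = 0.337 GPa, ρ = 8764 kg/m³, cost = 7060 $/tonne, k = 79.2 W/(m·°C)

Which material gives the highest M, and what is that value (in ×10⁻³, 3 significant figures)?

aluminum alloy, M = 5.40×10⁻³

Screen on constraints: cost ≤ 5.4 $/kg; k ≥ 12.0 W/(m·K). Survivors: alloy steel, aluminum alloy.
Putting every candidate on a common basis:
  alloy steel: σ_y = 1010 MPa, ρ = 7900 kg/m³
  aluminum alloy: σ_y = 234.0 MPa, ρ = 2835 kg/m³
  aluminum alloy: M = 5.40×10⁻³
  alloy steel: M = 4.02×10⁻³
Aluminum alloy has the largest M.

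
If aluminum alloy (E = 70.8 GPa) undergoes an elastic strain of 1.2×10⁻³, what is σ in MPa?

85.0 MPa

σ = E·ε = 70800 MPa × 1.2×10⁻³ = 85.0 MPa.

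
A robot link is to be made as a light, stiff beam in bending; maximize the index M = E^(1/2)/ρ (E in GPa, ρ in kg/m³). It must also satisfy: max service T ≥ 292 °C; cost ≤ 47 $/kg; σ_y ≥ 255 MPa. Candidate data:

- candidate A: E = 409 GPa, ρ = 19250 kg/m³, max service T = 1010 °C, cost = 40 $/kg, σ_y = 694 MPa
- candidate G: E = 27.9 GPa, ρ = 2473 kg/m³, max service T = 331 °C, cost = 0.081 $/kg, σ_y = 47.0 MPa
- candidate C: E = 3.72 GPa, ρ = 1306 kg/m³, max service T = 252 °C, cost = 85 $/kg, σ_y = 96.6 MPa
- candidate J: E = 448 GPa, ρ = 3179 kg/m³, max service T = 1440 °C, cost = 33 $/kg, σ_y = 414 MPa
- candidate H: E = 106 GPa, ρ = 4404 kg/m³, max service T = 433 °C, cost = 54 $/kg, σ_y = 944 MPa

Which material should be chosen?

candidate J

Screen on constraints: max service T ≥ 292 °C; cost ≤ 47 $/kg; σ_y ≥ 255 MPa. Survivors: candidate A, candidate J.
Evaluate M for each candidate:
  candidate J: M = 6.66×10⁻³
  candidate A: M = 1.05×10⁻³
Candidate J ranks first.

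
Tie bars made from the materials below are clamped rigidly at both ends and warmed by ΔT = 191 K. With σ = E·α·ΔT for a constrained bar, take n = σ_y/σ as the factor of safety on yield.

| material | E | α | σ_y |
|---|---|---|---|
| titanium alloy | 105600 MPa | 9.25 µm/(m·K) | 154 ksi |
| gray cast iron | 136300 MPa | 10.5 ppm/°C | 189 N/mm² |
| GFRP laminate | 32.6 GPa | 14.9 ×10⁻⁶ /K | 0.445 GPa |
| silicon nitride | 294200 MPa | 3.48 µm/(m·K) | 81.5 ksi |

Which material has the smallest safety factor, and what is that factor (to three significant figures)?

gray cast iron, n = 0.691

Per material, after unit conversion:
  titanium alloy: E = 105.6, α = 9.25, σ_y = 1062 → σ = 187 MPa, n = 5.69
  gray cast iron: E = 136.3, α = 10.5, σ_y = 189.0 → σ = 273 MPa, n = 0.691
  GFRP laminate: E = 32.60, α = 14.9, σ_y = 445.0 → σ = 92.8 MPa, n = 4.80
  silicon nitride: E = 294.2, α = 3.48, σ_y = 561.9 → σ = 196 MPa, n = 2.87
The minimum is gray cast iron at n = 0.691.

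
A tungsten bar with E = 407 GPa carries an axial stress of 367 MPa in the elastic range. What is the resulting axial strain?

ε = σ/E = 367 / 407000 = 9.02×10⁻⁴.

9.02×10⁻⁴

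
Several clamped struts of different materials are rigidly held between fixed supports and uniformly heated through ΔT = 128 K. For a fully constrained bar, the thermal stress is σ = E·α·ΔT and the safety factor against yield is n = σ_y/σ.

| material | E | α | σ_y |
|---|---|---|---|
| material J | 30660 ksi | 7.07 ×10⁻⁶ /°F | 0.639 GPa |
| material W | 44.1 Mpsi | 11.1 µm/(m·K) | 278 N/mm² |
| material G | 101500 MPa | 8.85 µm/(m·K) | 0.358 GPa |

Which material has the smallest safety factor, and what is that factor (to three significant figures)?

material W, n = 0.644

Converting E to GPa, α to ×10⁻⁶/K, σ_y to MPa, then σ and n for each:
  material J: E = 211.4, α = 12.7, σ_y = 639.0 → σ = 344 MPa, n = 1.86
  material W: E = 304.1, α = 11.1, σ_y = 278.0 → σ = 432 MPa, n = 0.644
  material G: E = 101.5, α = 8.85, σ_y = 358.0 → σ = 115 MPa, n = 3.11
Smallest n: material W with n = 0.644.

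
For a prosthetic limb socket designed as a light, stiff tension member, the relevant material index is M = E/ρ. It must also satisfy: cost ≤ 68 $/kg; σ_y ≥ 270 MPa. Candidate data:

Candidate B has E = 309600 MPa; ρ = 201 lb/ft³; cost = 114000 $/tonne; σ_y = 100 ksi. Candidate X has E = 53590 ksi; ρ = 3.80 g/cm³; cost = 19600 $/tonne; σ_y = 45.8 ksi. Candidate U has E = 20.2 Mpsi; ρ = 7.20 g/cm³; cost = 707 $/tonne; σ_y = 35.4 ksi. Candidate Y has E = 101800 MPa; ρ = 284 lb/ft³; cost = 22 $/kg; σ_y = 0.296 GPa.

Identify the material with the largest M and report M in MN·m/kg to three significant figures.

candidate X, M = 97.2 MN·m/kg

Screen on constraints: cost ≤ 68 $/kg; σ_y ≥ 270 MPa. Survivors: candidate X, candidate Y.
After converting to SI:
  candidate X: E = 369.5 GPa, ρ = 3800 kg/m³
  candidate Y: E = 101.8 GPa, ρ = 4549 kg/m³
  candidate X: M = 97.2 MN·m/kg
  candidate Y: M = 22.4 MN·m/kg
Highest index: candidate X.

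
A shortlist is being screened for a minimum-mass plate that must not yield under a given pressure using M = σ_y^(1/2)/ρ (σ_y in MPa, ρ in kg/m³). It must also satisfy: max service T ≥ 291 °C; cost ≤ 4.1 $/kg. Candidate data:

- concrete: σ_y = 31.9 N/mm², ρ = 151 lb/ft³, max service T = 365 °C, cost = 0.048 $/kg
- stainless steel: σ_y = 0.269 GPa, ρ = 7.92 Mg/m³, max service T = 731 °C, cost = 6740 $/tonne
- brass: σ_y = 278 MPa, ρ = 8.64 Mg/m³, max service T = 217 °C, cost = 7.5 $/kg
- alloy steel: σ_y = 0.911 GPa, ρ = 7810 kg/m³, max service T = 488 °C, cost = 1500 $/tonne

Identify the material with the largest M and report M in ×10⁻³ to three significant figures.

Screen on constraints: max service T ≥ 291 °C; cost ≤ 4.1 $/kg. Survivors: concrete, alloy steel.
In SI units:
  concrete: σ_y = 31.90 MPa, ρ = 2419 kg/m³
  alloy steel: σ_y = 911.0 MPa, ρ = 7810 kg/m³
  alloy steel: M = 3.86×10⁻³
  concrete: M = 2.34×10⁻³
Alloy steel ranks first.

alloy steel, M = 3.86×10⁻³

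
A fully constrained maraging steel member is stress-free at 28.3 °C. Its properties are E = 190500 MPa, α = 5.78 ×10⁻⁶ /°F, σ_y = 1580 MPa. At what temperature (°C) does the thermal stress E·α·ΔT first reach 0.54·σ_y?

E = 190500 MPa = 190.5 GPa.
α = 5.78×10⁻⁶/°F × 9/5 = 10.4×10⁻⁶/K.
E·α·ΔT = 853.2 MPa ⇒ ΔT = 853.2 / (190.5×10³ × 10.4×10⁻⁶) = 430.5 K.
T = 28.3 + 430.5 = 458.8 °C.

459 °C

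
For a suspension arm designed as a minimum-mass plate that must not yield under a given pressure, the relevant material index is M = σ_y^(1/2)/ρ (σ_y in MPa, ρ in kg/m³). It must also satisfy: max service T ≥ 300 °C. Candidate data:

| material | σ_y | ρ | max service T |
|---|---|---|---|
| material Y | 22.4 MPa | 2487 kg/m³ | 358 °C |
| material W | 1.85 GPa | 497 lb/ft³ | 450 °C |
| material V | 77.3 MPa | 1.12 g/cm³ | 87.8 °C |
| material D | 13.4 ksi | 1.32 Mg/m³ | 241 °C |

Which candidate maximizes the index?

Screen on constraints: max service T ≥ 300 °C. Survivors: material Y, material W.
After converting to SI:
  material Y: σ_y = 22.40 MPa, ρ = 2487 kg/m³
  material W: σ_y = 1850 MPa, ρ = 7961 kg/m³
  material W: M = 5.40×10⁻³
  material Y: M = 1.90×10⁻³
Highest index: material W.

material W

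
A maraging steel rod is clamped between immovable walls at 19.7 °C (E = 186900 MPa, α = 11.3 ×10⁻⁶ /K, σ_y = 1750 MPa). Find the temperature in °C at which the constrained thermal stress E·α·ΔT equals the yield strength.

848 °C

E = 186900 MPa = 186.9 GPa.
E·α·ΔT = 1750 MPa ⇒ ΔT = 1750 / (186.9×10³ × 11.3×10⁻⁶) = 828.6 K.
T = 19.7 + 828.6 = 848.3 °C.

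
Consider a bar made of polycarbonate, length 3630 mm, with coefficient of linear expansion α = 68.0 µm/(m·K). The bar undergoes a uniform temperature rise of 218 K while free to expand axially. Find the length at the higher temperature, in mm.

ΔL = α·L₀·ΔT = 68.0×10⁻⁶ × 3630 mm × 218.0 K = 53.8 mm.
L = L₀ + ΔL = 3630 + 53.8 = 3683.8 mm.

3683.8 mm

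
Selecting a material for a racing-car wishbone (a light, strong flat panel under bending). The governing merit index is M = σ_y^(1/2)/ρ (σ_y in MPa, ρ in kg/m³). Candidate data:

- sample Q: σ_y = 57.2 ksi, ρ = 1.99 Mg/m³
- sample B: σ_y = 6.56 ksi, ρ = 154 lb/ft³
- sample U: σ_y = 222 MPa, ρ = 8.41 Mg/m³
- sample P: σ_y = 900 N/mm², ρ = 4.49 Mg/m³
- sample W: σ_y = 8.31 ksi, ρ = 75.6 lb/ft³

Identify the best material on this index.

sample Q

Convert each candidate to consistent units, then evaluate M:
  sample Q: σ_y = 394.4 MPa, ρ = 1990 kg/m³
  sample B: σ_y = 45.23 MPa, ρ = 2467 kg/m³
  sample U: σ_y = 222.0 MPa, ρ = 8410 kg/m³
  sample P: σ_y = 900.0 MPa, ρ = 4490 kg/m³
  sample W: σ_y = 57.30 MPa, ρ = 1211 kg/m³
  sample Q: M = 9.98×10⁻³
  sample P: M = 6.68×10⁻³
  sample W: M = 6.25×10⁻³
  sample B: M = 2.73×10⁻³
  sample U: M = 1.77×10⁻³
The maximum is for sample Q.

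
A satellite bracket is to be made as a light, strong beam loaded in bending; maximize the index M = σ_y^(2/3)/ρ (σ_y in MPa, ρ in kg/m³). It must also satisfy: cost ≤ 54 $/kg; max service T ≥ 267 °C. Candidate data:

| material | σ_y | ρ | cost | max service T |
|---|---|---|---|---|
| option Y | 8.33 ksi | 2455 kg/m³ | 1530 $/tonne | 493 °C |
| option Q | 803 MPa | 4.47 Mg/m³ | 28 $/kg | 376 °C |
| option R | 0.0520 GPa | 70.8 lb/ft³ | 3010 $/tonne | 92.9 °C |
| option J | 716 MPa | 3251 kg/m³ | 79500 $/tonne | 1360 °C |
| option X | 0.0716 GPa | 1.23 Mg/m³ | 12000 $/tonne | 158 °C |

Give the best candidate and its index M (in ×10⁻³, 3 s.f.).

Screen on constraints: cost ≤ 54 $/kg; max service T ≥ 267 °C. Survivors: option Y, option Q.
Normalizing units and computing the index:
  option Y: σ_y = 57.43 MPa, ρ = 2455 kg/m³
  option Q: σ_y = 803.0 MPa, ρ = 4470 kg/m³
  option Q: M = 19.3×10⁻³
  option Y: M = 6.06×10⁻³
Option Q has the largest M.

option Q, M = 19.3×10⁻³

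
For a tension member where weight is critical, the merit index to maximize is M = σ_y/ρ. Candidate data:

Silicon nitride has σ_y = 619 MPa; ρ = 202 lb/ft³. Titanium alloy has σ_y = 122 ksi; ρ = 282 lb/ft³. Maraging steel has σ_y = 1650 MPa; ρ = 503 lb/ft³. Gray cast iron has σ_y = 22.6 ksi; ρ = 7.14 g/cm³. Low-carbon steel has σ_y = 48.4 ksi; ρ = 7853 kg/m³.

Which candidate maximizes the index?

Convert each candidate to consistent units, then evaluate M:
  silicon nitride: σ_y = 619.0 MPa, ρ = 3236 kg/m³
  titanium alloy: σ_y = 841.2 MPa, ρ = 4517 kg/m³
  maraging steel: σ_y = 1650 MPa, ρ = 8057 kg/m³
  gray cast iron: σ_y = 155.8 MPa, ρ = 7140 kg/m³
  low-carbon steel: σ_y = 333.7 MPa, ρ = 7853 kg/m³
  maraging steel: M = 205 kN·m/kg
  silicon nitride: M = 191 kN·m/kg
  titanium alloy: M = 186 kN·m/kg
  low-carbon steel: M = 42.5 kN·m/kg
  gray cast iron: M = 21.8 kN·m/kg
Maraging steel ranks first.

maraging steel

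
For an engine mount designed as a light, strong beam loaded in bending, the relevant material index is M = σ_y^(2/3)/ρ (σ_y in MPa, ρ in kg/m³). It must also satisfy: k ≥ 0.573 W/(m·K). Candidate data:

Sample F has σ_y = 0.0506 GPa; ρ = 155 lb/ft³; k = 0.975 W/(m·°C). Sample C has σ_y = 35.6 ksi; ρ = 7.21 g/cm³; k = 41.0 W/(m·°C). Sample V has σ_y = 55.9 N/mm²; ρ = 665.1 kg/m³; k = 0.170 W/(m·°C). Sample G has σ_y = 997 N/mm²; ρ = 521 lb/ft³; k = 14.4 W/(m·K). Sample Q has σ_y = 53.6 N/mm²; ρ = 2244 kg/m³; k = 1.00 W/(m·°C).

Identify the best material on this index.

Screen on constraints: k ≥ 0.573 W/(m·K). Survivors: sample F, sample C, sample G, sample Q.
Putting every candidate on a common basis:
  sample F: σ_y = 50.60 MPa, ρ = 2483 kg/m³
  sample C: σ_y = 245.5 MPa, ρ = 7210 kg/m³
  sample G: σ_y = 997.0 MPa, ρ = 8346 kg/m³
  sample Q: σ_y = 53.60 MPa, ρ = 2244 kg/m³
  sample G: M = 12.0×10⁻³
  sample Q: M = 6.34×10⁻³
  sample F: M = 5.51×10⁻³
  sample C: M = 5.44×10⁻³
The maximum is for sample G.

sample G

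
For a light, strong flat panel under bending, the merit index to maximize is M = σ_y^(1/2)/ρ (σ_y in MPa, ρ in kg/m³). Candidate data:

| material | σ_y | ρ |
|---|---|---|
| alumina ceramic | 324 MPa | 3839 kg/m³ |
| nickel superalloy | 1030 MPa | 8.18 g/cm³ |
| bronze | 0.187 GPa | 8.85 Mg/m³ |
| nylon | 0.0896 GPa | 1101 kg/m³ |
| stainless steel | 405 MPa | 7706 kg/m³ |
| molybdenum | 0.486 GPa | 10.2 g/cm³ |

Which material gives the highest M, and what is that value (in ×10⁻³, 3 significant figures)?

In SI units:
  alumina ceramic: σ_y = 324.0 MPa, ρ = 3839 kg/m³
  nickel superalloy: σ_y = 1030 MPa, ρ = 8180 kg/m³
  bronze: σ_y = 187.0 MPa, ρ = 8850 kg/m³
  nylon: σ_y = 89.60 MPa, ρ = 1101 kg/m³
  stainless steel: σ_y = 405.0 MPa, ρ = 7706 kg/m³
  molybdenum: σ_y = 486.0 MPa, ρ = 10200 kg/m³
  nylon: M = 8.60×10⁻³
  alumina ceramic: M = 4.69×10⁻³
  nickel superalloy: M = 3.92×10⁻³
  stainless steel: M = 2.61×10⁻³
  molybdenum: M = 2.16×10⁻³
  bronze: M = 1.55×10⁻³
Nylon has the largest M.

nylon, M = 8.60×10⁻³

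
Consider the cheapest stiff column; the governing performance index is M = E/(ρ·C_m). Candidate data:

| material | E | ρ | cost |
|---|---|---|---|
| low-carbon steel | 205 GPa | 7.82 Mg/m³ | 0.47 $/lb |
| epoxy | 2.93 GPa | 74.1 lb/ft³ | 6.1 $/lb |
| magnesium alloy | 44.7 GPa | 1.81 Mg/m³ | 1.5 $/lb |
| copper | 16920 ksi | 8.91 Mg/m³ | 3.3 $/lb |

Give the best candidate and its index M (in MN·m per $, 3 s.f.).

After converting to SI:
  low-carbon steel: E = 205.0 GPa, ρ = 7820 kg/m³, cost = 1.036 $/kg
  epoxy: E = 2.930 GPa, ρ = 1187 kg/m³, cost = 13.45 $/kg
  magnesium alloy: E = 44.70 GPa, ρ = 1810 kg/m³, cost = 3.307 $/kg
  copper: E = 116.7 GPa, ρ = 8910 kg/m³, cost = 7.275 $/kg
  low-carbon steel: M = 25.3 MN·m per $
  magnesium alloy: M = 7.47 MN·m per $
  copper: M = 1.80 MN·m per $
  epoxy: M = 0.184 MN·m per $
Highest index: low-carbon steel.

low-carbon steel, M = 25.3 MN·m per $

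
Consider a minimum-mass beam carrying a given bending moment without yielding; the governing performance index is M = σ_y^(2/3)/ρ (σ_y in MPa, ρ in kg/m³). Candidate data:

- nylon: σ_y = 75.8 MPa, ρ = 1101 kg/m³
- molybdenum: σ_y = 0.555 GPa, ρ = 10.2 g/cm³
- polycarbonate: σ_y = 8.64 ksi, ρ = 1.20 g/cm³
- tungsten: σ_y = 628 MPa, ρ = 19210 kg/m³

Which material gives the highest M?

After converting to SI:
  nylon: σ_y = 75.80 MPa, ρ = 1101 kg/m³
  molybdenum: σ_y = 555.0 MPa, ρ = 10200 kg/m³
  polycarbonate: σ_y = 59.57 MPa, ρ = 1200 kg/m³
  tungsten: σ_y = 628.0 MPa, ρ = 19210 kg/m³
  nylon: M = 16.3×10⁻³
  polycarbonate: M = 12.7×10⁻³
  molybdenum: M = 6.62×10⁻³
  tungsten: M = 3.82×10⁻³
The maximum is for nylon.

nylon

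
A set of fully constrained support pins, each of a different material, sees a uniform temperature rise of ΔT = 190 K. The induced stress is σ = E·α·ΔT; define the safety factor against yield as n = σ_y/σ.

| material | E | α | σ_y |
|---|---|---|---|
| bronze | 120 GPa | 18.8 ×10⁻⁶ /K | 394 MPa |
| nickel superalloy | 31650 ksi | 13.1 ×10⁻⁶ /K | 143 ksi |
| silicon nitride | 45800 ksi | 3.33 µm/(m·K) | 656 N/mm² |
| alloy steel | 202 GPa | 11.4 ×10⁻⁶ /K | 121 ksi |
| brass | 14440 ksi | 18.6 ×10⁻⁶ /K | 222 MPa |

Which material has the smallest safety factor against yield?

brass

Per material, after unit conversion:
  bronze: E = 120.0, α = 18.8, σ_y = 394.0 → σ = 429 MPa, n = 0.919
  nickel superalloy: E = 218.2, α = 13.1, σ_y = 986.0 → σ = 543 MPa, n = 1.82
  silicon nitride: E = 315.8, α = 3.33, σ_y = 656.0 → σ = 200 MPa, n = 3.28
  alloy steel: E = 202.0, α = 11.4, σ_y = 834.3 → σ = 438 MPa, n = 1.91
  brass: E = 99.56, α = 18.6, σ_y = 222.0 → σ = 352 MPa, n = 0.631
Brass has the lowest safety factor, n = 0.631.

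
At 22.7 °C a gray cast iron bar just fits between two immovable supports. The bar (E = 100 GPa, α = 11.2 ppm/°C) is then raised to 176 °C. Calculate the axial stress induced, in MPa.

ΔT = 153.3 K. Constrained thermal stress σ = E·α·ΔT = 100.0×10³ MPa × 11.2×10⁻⁶ × 153.3 = 172 MPa (compressive).

172 MPa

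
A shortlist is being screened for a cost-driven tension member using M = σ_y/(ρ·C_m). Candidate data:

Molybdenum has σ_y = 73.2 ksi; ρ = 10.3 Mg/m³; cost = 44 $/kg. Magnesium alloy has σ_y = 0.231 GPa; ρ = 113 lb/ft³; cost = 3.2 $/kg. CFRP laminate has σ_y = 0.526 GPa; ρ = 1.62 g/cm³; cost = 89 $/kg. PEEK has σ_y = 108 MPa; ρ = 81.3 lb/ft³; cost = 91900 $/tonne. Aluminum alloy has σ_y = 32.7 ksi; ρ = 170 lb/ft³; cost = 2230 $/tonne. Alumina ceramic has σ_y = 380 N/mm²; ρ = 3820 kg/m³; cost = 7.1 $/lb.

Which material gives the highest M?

magnesium alloy

Normalizing units and computing the index:
  molybdenum: σ_y = 504.7 MPa, ρ = 10300 kg/m³, cost = 44.00 $/kg
  magnesium alloy: σ_y = 231.0 MPa, ρ = 1810 kg/m³, cost = 3.200 $/kg
  CFRP laminate: σ_y = 526.0 MPa, ρ = 1620 kg/m³, cost = 89.00 $/kg
  PEEK: σ_y = 108.0 MPa, ρ = 1302 kg/m³, cost = 91.90 $/kg
  aluminum alloy: σ_y = 225.5 MPa, ρ = 2723 kg/m³, cost = 2.230 $/kg
  alumina ceramic: σ_y = 380.0 MPa, ρ = 3820 kg/m³, cost = 15.65 $/kg
  magnesium alloy: M = 39.9 kN·m per $
  aluminum alloy: M = 37.1 kN·m per $
  alumina ceramic: M = 6.36 kN·m per $
  CFRP laminate: M = 3.65 kN·m per $
  molybdenum: M = 1.11 kN·m per $
  PEEK: M = 0.902 kN·m per $
Highest index: magnesium alloy.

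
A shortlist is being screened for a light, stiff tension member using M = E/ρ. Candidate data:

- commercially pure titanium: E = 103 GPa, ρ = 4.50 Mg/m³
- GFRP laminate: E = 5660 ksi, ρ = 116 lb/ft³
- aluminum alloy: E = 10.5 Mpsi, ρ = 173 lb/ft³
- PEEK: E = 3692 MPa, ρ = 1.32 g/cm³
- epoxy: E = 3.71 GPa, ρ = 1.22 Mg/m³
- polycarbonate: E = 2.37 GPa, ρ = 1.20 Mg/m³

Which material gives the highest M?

In SI units:
  commercially pure titanium: E = 103.0 GPa, ρ = 4500 kg/m³
  GFRP laminate: E = 39.02 GPa, ρ = 1858 kg/m³
  aluminum alloy: E = 72.39 GPa, ρ = 2771 kg/m³
  PEEK: E = 3.692 GPa, ρ = 1320 kg/m³
  epoxy: E = 3.710 GPa, ρ = 1220 kg/m³
  polycarbonate: E = 2.370 GPa, ρ = 1200 kg/m³
  aluminum alloy: M = 26.1 MN·m/kg
  commercially pure titanium: M = 22.9 MN·m/kg
  GFRP laminate: M = 21.0 MN·m/kg
  epoxy: M = 3.04 MN·m/kg
  PEEK: M = 2.80 MN·m/kg
  polycarbonate: M = 1.97 MN·m/kg
Aluminum alloy has the largest M.

aluminum alloy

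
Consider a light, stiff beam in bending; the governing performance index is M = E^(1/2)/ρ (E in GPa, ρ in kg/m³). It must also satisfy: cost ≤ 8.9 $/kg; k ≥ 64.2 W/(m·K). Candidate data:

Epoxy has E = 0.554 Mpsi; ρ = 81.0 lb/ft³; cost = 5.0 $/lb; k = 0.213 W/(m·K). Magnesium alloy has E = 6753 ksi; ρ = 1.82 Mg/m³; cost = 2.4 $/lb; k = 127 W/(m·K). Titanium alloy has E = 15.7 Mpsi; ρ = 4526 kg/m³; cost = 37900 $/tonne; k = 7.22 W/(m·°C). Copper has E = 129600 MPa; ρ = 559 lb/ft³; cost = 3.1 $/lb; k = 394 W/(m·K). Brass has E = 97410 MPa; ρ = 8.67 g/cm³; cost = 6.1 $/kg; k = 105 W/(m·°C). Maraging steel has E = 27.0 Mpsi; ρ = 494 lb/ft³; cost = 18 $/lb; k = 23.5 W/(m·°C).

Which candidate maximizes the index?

Screen on constraints: cost ≤ 8.9 $/kg; k ≥ 64.2 W/(m·K). Survivors: magnesium alloy, copper, brass.
Convert each candidate to consistent units, then evaluate M:
  magnesium alloy: E = 46.56 GPa, ρ = 1820 kg/m³
  copper: E = 129.6 GPa, ρ = 8954 kg/m³
  brass: E = 97.41 GPa, ρ = 8670 kg/m³
  magnesium alloy: M = 3.75×10⁻³
  copper: M = 1.27×10⁻³
  brass: M = 1.14×10⁻³
Magnesium alloy has the largest M.

magnesium alloy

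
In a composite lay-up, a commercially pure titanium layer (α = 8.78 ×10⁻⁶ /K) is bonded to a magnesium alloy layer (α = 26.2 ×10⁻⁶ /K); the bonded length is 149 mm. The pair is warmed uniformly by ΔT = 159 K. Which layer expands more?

magnesium alloy

α(commercially pure titanium) = 8.78×10⁻⁶/K vs α(magnesium alloy) = 26.2×10⁻⁶/K.
Higher α expands more for the same ΔT: magnesium alloy.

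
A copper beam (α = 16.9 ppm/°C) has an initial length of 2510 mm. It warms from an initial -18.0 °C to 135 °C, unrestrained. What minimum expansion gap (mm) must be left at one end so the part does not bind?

6.49 mm

ΔT = 135 − (-18.0) = 153.0 K.
ΔL = α·L₀·ΔT = 16.9×10⁻⁶ × 2510 mm × 153.0 K = 6.49 mm.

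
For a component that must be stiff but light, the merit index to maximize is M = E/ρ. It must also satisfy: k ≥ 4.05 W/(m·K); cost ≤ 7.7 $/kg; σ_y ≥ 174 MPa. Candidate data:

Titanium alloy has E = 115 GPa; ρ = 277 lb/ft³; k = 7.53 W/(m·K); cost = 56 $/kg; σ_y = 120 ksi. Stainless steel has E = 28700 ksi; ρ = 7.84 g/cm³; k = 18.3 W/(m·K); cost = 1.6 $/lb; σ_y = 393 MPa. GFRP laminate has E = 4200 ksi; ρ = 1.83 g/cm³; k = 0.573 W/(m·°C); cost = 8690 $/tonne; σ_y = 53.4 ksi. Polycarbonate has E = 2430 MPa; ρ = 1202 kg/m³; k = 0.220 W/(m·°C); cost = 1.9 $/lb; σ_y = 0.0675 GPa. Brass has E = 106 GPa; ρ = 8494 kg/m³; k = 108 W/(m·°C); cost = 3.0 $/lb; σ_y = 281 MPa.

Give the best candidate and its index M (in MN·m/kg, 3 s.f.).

stainless steel, M = 25.2 MN·m/kg

Screen on constraints: k ≥ 4.05 W/(m·K); cost ≤ 7.7 $/kg; σ_y ≥ 174 MPa. Survivors: stainless steel, brass.
Normalizing units and computing the index:
  stainless steel: E = 197.9 GPa, ρ = 7840 kg/m³
  brass: E = 106.0 GPa, ρ = 8494 kg/m³
  stainless steel: M = 25.2 MN·m/kg
  brass: M = 12.5 MN·m/kg
Stainless steel ranks first.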